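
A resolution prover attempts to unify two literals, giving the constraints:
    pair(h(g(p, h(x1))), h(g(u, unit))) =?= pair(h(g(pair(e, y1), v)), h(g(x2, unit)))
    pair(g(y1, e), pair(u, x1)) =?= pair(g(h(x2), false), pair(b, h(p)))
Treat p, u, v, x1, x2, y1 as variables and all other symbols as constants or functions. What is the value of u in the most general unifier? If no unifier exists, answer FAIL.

Decompose pair/2: h(g(p, h(x1))) =?= h(g(pair(e, y1), v)),  h(g(u, unit)) =?= h(g(x2, unit)).
Decompose h/1: g(p, h(x1)) =?= g(pair(e, y1), v).
Decompose g/2: p =?= pair(e, y1),  h(x1) =?= v.
Bind p := pair(e, y1); substituting into the one remaining equation that mentions p gives: pair(g(y1, e), pair(u, x1)) =?= pair(g(h(x2), false), pair(b, h(pair(e, y1)))).
Bind v := h(x1); no other remaining equation mentions v.
Decompose h/1: g(u, unit) =?= g(x2, unit).
Decompose g/2: u =?= x2,  unit =?= unit.
Bind u := x2; substituting into the one remaining equation that mentions u gives: pair(g(y1, e), pair(x2, x1)) =?= pair(g(h(x2), false), pair(b, h(pair(e, y1)))).
Delete trivial equation unit =?= unit.
Decompose pair/2: g(y1, e) =?= g(h(x2), false),  pair(x2, x1) =?= pair(b, h(pair(e, y1))).
Decompose g/2: y1 =?= h(x2),  e =?= false.
Bind y1 := h(x2); substituting into the one remaining equation that mentions y1 gives: pair(x2, x1) =?= pair(b, h(pair(e, h(x2)))). Substituting into the earlier binding gives p := pair(e, h(x2)).
Clash: constants e and false differ; no unifier exists.

FAIL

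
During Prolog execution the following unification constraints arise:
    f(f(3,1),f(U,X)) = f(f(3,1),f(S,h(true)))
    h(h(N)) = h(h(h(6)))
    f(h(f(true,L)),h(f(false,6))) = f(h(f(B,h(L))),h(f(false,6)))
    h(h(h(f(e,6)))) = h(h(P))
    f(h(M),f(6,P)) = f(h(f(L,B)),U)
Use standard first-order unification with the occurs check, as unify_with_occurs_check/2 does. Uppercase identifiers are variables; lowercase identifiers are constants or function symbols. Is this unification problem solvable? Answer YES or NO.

NO

Decompose f/2: f(3,1) = f(3,1),  f(U,X) = f(S,h(true)).
Delete trivial equation f(3,1) = f(3,1).
Decompose f/2: U = S,  X = h(true).
Bind U := S; substituting into the one remaining equation that mentions U gives: f(h(M),f(6,P)) = f(h(f(L,B)),S).
Bind X := h(true); no other remaining equation mentions X.
Decompose h/1: h(N) = h(h(6)).
Decompose h/1: N = h(6).
Bind N := h(6); no other remaining equation mentions N.
Decompose f/2: h(f(true,L)) = h(f(B,h(L))),  h(f(false,6)) = h(f(false,6)).
Decompose h/1: f(true,L) = f(B,h(L)).
Decompose f/2: true = B,  L = h(L).
Bind B := true; substituting into the one remaining equation that mentions B gives: f(h(M),f(6,P)) = f(h(f(L,true)),S).
Occurs check fails: L occurs in h(L); the equation L = h(L) has no finite solution.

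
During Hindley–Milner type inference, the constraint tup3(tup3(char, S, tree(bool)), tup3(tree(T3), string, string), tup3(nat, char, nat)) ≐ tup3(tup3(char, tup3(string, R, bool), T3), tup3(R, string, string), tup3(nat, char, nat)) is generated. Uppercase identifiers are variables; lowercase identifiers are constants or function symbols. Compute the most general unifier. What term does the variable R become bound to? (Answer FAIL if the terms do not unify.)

Decompose tup3/3: tup3(char, S, tree(bool)) ≐ tup3(char, tup3(string, R, bool), T3),  tup3(tree(T3), string, string) ≐ tup3(R, string, string),  tup3(nat, char, nat) ≐ tup3(nat, char, nat).
Decompose tup3/3: char ≐ char,  S ≐ tup3(string, R, bool),  tree(bool) ≐ T3.
Delete trivial equation char ≐ char.
Bind S := tup3(string, R, bool); no other remaining equation mentions S.
Bind T3 := tree(bool); substituting into the one remaining equation that mentions T3 gives: tup3(tree(tree(bool)), string, string) ≐ tup3(R, string, string).
Decompose tup3/3: tree(tree(bool)) ≐ R,  string ≐ string,  string ≐ string.
Bind R := tree(tree(bool)); no other remaining equation mentions R. Substituting into the earlier binding gives S := tup3(string, tree(tree(bool)), bool).
Delete trivial equation string ≐ string.
Delete trivial equation string ≐ string.
Delete trivial equation tup3(nat, char, nat) ≐ tup3(nat, char, nat).
MGU = { S ↦ tup3(string, tree(tree(bool)), bool), T3 ↦ tree(bool), R ↦ tree(tree(bool)) }, so R ↦ tree(tree(bool)).

tree(tree(bool))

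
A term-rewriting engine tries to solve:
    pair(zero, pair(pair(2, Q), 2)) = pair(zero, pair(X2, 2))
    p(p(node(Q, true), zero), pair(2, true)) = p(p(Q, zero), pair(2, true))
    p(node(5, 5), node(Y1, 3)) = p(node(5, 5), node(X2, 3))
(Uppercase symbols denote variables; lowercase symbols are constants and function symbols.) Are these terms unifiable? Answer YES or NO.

Decompose pair/2: zero = zero,  pair(pair(2, Q), 2) = pair(X2, 2).
Delete trivial equation zero = zero.
Decompose pair/2: pair(2, Q) = X2,  2 = 2.
Bind X2 := pair(2, Q); substituting into the one remaining equation that mentions X2 gives: p(node(5, 5), node(Y1, 3)) = p(node(5, 5), node(pair(2, Q), 3)).
Delete trivial equation 2 = 2.
Decompose p/2: p(node(Q, true), zero) = p(Q, zero),  pair(2, true) = pair(2, true).
Decompose p/2: node(Q, true) = Q,  zero = zero.
Occurs check fails: Q occurs in node(Q, true); the equation Q = node(Q, true) has no finite solution.

NO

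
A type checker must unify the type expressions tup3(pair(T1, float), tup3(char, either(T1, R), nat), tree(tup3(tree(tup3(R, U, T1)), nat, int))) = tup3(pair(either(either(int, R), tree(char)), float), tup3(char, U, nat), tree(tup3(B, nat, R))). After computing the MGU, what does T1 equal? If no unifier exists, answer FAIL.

either(either(int, int), tree(char))

Decompose tup3/3: pair(T1, float) = pair(either(either(int, R), tree(char)), float),  tup3(char, either(T1, R), nat) = tup3(char, U, nat),  tree(tup3(tree(tup3(R, U, T1)), nat, int)) = tree(tup3(B, nat, R)).
Decompose pair/2: T1 = either(either(int, R), tree(char)),  float = float.
Bind T1 := either(either(int, R), tree(char)); substituting into the 2 remaining equations that mention T1 gives: tup3(char, either(either(either(int, R), tree(char)), R), nat) = tup3(char, U, nat),  tree(tup3(tree(tup3(R, U, either(either(int, R), tree(char)))), nat, int)) = tree(tup3(B, nat, R)).
Delete trivial equation float = float.
Decompose tup3/3: char = char,  either(either(either(int, R), tree(char)), R) = U,  nat = nat.
Delete trivial equation char = char.
Bind U := either(either(either(int, R), tree(char)), R); substituting into the one remaining equation that mentions U gives: tree(tup3(tree(tup3(R, either(either(either(int, R), tree(char)), R), either(either(int, R), tree(char)))), nat, int)) = tree(tup3(B, nat, R)).
Delete trivial equation nat = nat.
Decompose tree/1: tup3(tree(tup3(R, either(either(either(int, R), tree(char)), R), either(either(int, R), tree(char)))), nat, int) = tup3(B, nat, R).
Decompose tup3/3: tree(tup3(R, either(either(either(int, R), tree(char)), R), either(either(int, R), tree(char)))) = B,  nat = nat,  int = R.
Bind B := tree(tup3(R, either(either(either(int, R), tree(char)), R), either(either(int, R), tree(char)))); no other remaining equation mentions B.
Delete trivial equation nat = nat.
Bind R := int. Substituting into the earlier bindings gives T1 := either(either(int, int), tree(char)), U := either(either(either(int, int), tree(char)), int), B := tree(tup3(int, either(either(either(int, int), tree(char)), int), either(either(int, int), tree(char)))).
MGU = { T1 ↦ either(either(int, int), tree(char)), U ↦ either(either(either(int, int), tree(char)), int), B ↦ tree(tup3(int, either(either(either(int, int), tree(char)), int), either(either(int, int), tree(char)))), R ↦ int }, so T1 ↦ either(either(int, int), tree(char)).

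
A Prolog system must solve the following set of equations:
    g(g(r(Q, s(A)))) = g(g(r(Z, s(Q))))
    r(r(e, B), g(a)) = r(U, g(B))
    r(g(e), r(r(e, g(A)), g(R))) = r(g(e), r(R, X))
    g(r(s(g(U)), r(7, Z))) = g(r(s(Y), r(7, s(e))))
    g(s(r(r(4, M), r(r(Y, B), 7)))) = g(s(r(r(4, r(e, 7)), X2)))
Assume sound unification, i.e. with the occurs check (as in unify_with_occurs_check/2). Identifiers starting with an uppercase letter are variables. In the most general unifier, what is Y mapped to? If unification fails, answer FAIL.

g(r(e, a))

Decompose g/1: g(r(Q, s(A))) = g(r(Z, s(Q))).
Decompose g/1: r(Q, s(A)) = r(Z, s(Q)).
Decompose r/2: Q = Z,  s(A) = s(Q).
Bind Q := Z; substituting into the one remaining equation that mentions Q gives: s(A) = s(Z).
Decompose s/1: A = Z.
Bind A := Z; substituting into the one remaining equation that mentions A gives: r(g(e), r(r(e, g(Z)), g(R))) = r(g(e), r(R, X)).
Decompose r/2: r(e, B) = U,  g(a) = g(B).
Bind U := r(e, B); substituting into the one remaining equation that mentions U gives: g(r(s(g(r(e, B))), r(7, Z))) = g(r(s(Y), r(7, s(e)))).
Decompose g/1: a = B.
Bind B := a; substituting into the 2 remaining equations that mention B gives: g(r(s(g(r(e, a))), r(7, Z))) = g(r(s(Y), r(7, s(e)))),  g(s(r(r(4, M), r(r(Y, a), 7)))) = g(s(r(r(4, r(e, 7)), X2))). Substituting into the earlier binding gives U := r(e, a).
Decompose r/2: g(e) = g(e),  r(r(e, g(Z)), g(R)) = r(R, X).
Delete trivial equation g(e) = g(e).
Decompose r/2: r(e, g(Z)) = R,  g(R) = X.
Bind R := r(e, g(Z)); substituting into the one remaining equation that mentions R gives: g(r(e, g(Z))) = X.
Bind X := g(r(e, g(Z))); no other remaining equation mentions X.
Decompose g/1: r(s(g(r(e, a))), r(7, Z)) = r(s(Y), r(7, s(e))).
Decompose r/2: s(g(r(e, a))) = s(Y),  r(7, Z) = r(7, s(e)).
Decompose s/1: g(r(e, a)) = Y.
Bind Y := g(r(e, a)); substituting into the one remaining equation that mentions Y gives: g(s(r(r(4, M), r(r(g(r(e, a)), a), 7)))) = g(s(r(r(4, r(e, 7)), X2))).
Decompose r/2: 7 = 7,  Z = s(e).
Delete trivial equation 7 = 7.
Bind Z := s(e); no other remaining equation mentions Z. Substituting into the earlier bindings gives Q := s(e), A := s(e), R := r(e, g(s(e))), X := g(r(e, g(s(e)))).
Decompose g/1: s(r(r(4, M), r(r(g(r(e, a)), a), 7))) = s(r(r(4, r(e, 7)), X2)).
Decompose s/1: r(r(4, M), r(r(g(r(e, a)), a), 7)) = r(r(4, r(e, 7)), X2).
Decompose r/2: r(4, M) = r(4, r(e, 7)),  r(r(g(r(e, a)), a), 7) = X2.
Decompose r/2: 4 = 4,  M = r(e, 7).
Delete trivial equation 4 = 4.
Bind M := r(e, 7); no other remaining equation mentions M.
Bind X2 := r(r(g(r(e, a)), a), 7).
MGU = { Q -> s(e), A -> s(e), U -> r(e, a), B -> a, R -> r(e, g(s(e))), X -> g(r(e, g(s(e)))), Y -> g(r(e, a)), Z -> s(e), M -> r(e, 7), X2 -> r(r(g(r(e, a)), a), 7) }, so Y -> g(r(e, a)).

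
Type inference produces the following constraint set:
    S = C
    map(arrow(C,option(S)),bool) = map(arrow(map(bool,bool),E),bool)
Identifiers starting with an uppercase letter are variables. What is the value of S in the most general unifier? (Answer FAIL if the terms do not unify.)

Bind S := C; substituting into the remaining equation gives: map(arrow(C,option(C)),bool) = map(arrow(map(bool,bool),E),bool).
Decompose map/2: arrow(C,option(C)) = arrow(map(bool,bool),E),  bool = bool.
Decompose arrow/2: C = map(bool,bool),  option(C) = E.
Bind C := map(bool,bool); substituting into the one remaining equation that mentions C gives: option(map(bool,bool)) = E. Substituting into the earlier binding gives S := map(bool,bool).
Bind E := option(map(bool,bool)); no other remaining equation mentions E.
Delete trivial equation bool = bool.
MGU = { S ↦ map(bool,bool), C ↦ map(bool,bool), E ↦ option(map(bool,bool)) }, so S ↦ map(bool,bool).

map(bool,bool)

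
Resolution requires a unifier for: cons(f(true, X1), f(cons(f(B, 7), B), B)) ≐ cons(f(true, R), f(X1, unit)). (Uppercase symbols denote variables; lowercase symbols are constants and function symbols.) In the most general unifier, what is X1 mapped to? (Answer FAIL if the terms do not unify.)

cons(f(unit, 7), unit)

Decompose cons/2: f(true, X1) ≐ f(true, R),  f(cons(f(B, 7), B), B) ≐ f(X1, unit).
Decompose f/2: true ≐ true,  X1 ≐ R.
Delete trivial equation true ≐ true.
Bind X1 := R; substituting into the remaining equation gives: f(cons(f(B, 7), B), B) ≐ f(R, unit).
Decompose f/2: cons(f(B, 7), B) ≐ R,  B ≐ unit.
Bind R := cons(f(B, 7), B); no other remaining equation mentions R. Substituting into the earlier binding gives X1 := cons(f(B, 7), B).
Bind B := unit. Substituting into the earlier bindings gives X1 := cons(f(unit, 7), unit), R := cons(f(unit, 7), unit).
MGU = { X1 := cons(f(unit, 7), unit), R := cons(f(unit, 7), unit), B := unit }, so X1 := cons(f(unit, 7), unit).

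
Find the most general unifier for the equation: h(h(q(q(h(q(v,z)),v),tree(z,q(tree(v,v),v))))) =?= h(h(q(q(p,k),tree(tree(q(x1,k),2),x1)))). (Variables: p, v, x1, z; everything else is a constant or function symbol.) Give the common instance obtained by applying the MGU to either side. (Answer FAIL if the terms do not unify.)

Decompose h/1: h(q(q(h(q(v,z)),v),tree(z,q(tree(v,v),v)))) =?= h(q(q(p,k),tree(tree(q(x1,k),2),x1))).
Decompose h/1: q(q(h(q(v,z)),v),tree(z,q(tree(v,v),v))) =?= q(q(p,k),tree(tree(q(x1,k),2),x1)).
Decompose q/2: q(h(q(v,z)),v) =?= q(p,k),  tree(z,q(tree(v,v),v)) =?= tree(tree(q(x1,k),2),x1).
Decompose q/2: h(q(v,z)) =?= p,  v =?= k.
Bind p := h(q(v,z)); no other remaining equation mentions p.
Bind v := k; substituting into the remaining equation gives: tree(z,q(tree(k,k),k)) =?= tree(tree(q(x1,k),2),x1). Substituting into the earlier binding gives p := h(q(k,z)).
Decompose tree/2: z =?= tree(q(x1,k),2),  q(tree(k,k),k) =?= x1.
Bind z := tree(q(x1,k),2); no other remaining equation mentions z. Substituting into the earlier binding gives p := h(q(k,tree(q(x1,k),2))).
Bind x1 := q(tree(k,k),k). Substituting into the earlier bindings gives p := h(q(k,tree(q(q(tree(k,k),k),k),2))), z := tree(q(q(tree(k,k),k),k),2).
Applying the MGU to either side gives h(h(q(q(h(q(k,tree(q(q(tree(k,k),k),k),2))),k),tree(tree(q(q(tree(k,k),k),k),2),q(tree(k,k),k))))).

h(h(q(q(h(q(k,tree(q(q(tree(k,k),k),k),2))),k),tree(tree(q(q(tree(k,k),k),k),2),q(tree(k,k),k)))))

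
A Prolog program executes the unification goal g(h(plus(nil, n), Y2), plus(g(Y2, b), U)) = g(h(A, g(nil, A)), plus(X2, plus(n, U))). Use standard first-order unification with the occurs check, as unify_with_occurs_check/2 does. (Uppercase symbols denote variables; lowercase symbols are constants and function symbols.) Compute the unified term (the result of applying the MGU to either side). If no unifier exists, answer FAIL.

Decompose g/2: h(plus(nil, n), Y2) = h(A, g(nil, A)),  plus(g(Y2, b), U) = plus(X2, plus(n, U)).
Decompose h/2: plus(nil, n) = A,  Y2 = g(nil, A).
Bind A := plus(nil, n); substituting into the one remaining equation that mentions A gives: Y2 = g(nil, plus(nil, n)).
Bind Y2 := g(nil, plus(nil, n)); substituting into the remaining equation gives: plus(g(g(nil, plus(nil, n)), b), U) = plus(X2, plus(n, U)).
Decompose plus/2: g(g(nil, plus(nil, n)), b) = X2,  U = plus(n, U).
Bind X2 := g(g(nil, plus(nil, n)), b); no other remaining equation mentions X2.
Occurs check fails: U occurs in plus(n, U); the equation U = plus(n, U) has no finite solution.

FAIL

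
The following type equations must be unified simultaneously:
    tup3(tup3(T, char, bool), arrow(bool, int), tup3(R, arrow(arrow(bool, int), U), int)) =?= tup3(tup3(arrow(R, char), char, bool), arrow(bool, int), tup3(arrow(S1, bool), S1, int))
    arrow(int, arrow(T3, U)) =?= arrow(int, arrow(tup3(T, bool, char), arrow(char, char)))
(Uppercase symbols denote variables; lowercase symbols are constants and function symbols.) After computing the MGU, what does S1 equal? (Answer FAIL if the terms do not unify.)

Decompose tup3/3: tup3(T, char, bool) =?= tup3(arrow(R, char), char, bool),  arrow(bool, int) =?= arrow(bool, int),  tup3(R, arrow(arrow(bool, int), U), int) =?= tup3(arrow(S1, bool), S1, int).
Decompose tup3/3: T =?= arrow(R, char),  char =?= char,  bool =?= bool.
Bind T := arrow(R, char); substituting into the one remaining equation that mentions T gives: arrow(int, arrow(T3, U)) =?= arrow(int, arrow(tup3(arrow(R, char), bool, char), arrow(char, char))).
Delete trivial equation char =?= char.
Delete trivial equation bool =?= bool.
Delete trivial equation arrow(bool, int) =?= arrow(bool, int).
Decompose tup3/3: R =?= arrow(S1, bool),  arrow(arrow(bool, int), U) =?= S1,  int =?= int.
Bind R := arrow(S1, bool); substituting into the one remaining equation that mentions R gives: arrow(int, arrow(T3, U)) =?= arrow(int, arrow(tup3(arrow(arrow(S1, bool), char), bool, char), arrow(char, char))). Substituting into the earlier binding gives T := arrow(arrow(S1, bool), char).
Bind S1 := arrow(arrow(bool, int), U); substituting into the one remaining equation that mentions S1 gives: arrow(int, arrow(T3, U)) =?= arrow(int, arrow(tup3(arrow(arrow(arrow(arrow(bool, int), U), bool), char), bool, char), arrow(char, char))). Substituting into the earlier bindings gives T := arrow(arrow(arrow(arrow(bool, int), U), bool), char), R := arrow(arrow(arrow(bool, int), U), bool).
Delete trivial equation int =?= int.
Decompose arrow/2: int =?= int,  arrow(T3, U) =?= arrow(tup3(arrow(arrow(arrow(arrow(bool, int), U), bool), char), bool, char), arrow(char, char)).
Delete trivial equation int =?= int.
Decompose arrow/2: T3 =?= tup3(arrow(arrow(arrow(arrow(bool, int), U), bool), char), bool, char),  U =?= arrow(char, char).
Bind T3 := tup3(arrow(arrow(arrow(arrow(bool, int), U), bool), char), bool, char); no other remaining equation mentions T3.
Bind U := arrow(char, char). Substituting into the earlier bindings gives T := arrow(arrow(arrow(arrow(bool, int), arrow(char, char)), bool), char), R := arrow(arrow(arrow(bool, int), arrow(char, char)), bool), S1 := arrow(arrow(bool, int), arrow(char, char)), T3 := tup3(arrow(arrow(arrow(arrow(bool, int), arrow(char, char)), bool), char), bool, char).
MGU = { T := arrow(arrow(arrow(arrow(bool, int), arrow(char, char)), bool), char), R := arrow(arrow(arrow(bool, int), arrow(char, char)), bool), S1 := arrow(arrow(bool, int), arrow(char, char)), T3 := tup3(arrow(arrow(arrow(arrow(bool, int), arrow(char, char)), bool), char), bool, char), U := arrow(char, char) }, so S1 := arrow(arrow(bool, int), arrow(char, char)).

arrow(arrow(bool, int), arrow(char, char))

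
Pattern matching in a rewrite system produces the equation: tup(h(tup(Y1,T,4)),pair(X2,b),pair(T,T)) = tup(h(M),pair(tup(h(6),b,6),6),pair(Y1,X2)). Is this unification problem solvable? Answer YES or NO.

Decompose tup/3: h(tup(Y1,T,4)) = h(M),  pair(X2,b) = pair(tup(h(6),b,6),6),  pair(T,T) = pair(Y1,X2).
Decompose h/1: tup(Y1,T,4) = M.
Bind M := tup(Y1,T,4); no other remaining equation mentions M.
Decompose pair/2: X2 = tup(h(6),b,6),  b = 6.
Bind X2 := tup(h(6),b,6); substituting into the one remaining equation that mentions X2 gives: pair(T,T) = pair(Y1,tup(h(6),b,6)).
Clash: constants b and 6 differ; no unifier exists.

NO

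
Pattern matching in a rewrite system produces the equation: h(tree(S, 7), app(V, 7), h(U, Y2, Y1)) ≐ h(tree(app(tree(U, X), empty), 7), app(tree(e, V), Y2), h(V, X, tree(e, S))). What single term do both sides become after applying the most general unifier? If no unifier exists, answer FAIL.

FAIL

Decompose h/3: tree(S, 7) ≐ tree(app(tree(U, X), empty), 7),  app(V, 7) ≐ app(tree(e, V), Y2),  h(U, Y2, Y1) ≐ h(V, X, tree(e, S)).
Decompose tree/2: S ≐ app(tree(U, X), empty),  7 ≐ 7.
Bind S := app(tree(U, X), empty); substituting into the one remaining equation that mentions S gives: h(U, Y2, Y1) ≐ h(V, X, tree(e, app(tree(U, X), empty))).
Delete trivial equation 7 ≐ 7.
Decompose app/2: V ≐ tree(e, V),  7 ≐ Y2.
Occurs check fails: V occurs in tree(e, V); the equation V ≐ tree(e, V) has no finite solution.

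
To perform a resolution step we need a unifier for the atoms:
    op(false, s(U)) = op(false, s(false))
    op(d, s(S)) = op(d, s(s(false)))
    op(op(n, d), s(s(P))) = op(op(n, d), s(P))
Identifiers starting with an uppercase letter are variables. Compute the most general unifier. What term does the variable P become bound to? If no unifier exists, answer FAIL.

Decompose op/2: false = false,  s(U) = s(false).
Delete trivial equation false = false.
Decompose s/1: U = false.
Bind U := false; no other remaining equation mentions U.
Decompose op/2: d = d,  s(S) = s(s(false)).
Delete trivial equation d = d.
Decompose s/1: S = s(false).
Bind S := s(false); no other remaining equation mentions S.
Decompose op/2: op(n, d) = op(n, d),  s(s(P)) = s(P).
Delete trivial equation op(n, d) = op(n, d).
Decompose s/1: s(P) = P.
Occurs check fails: P occurs in s(P); the equation P = s(P) has no finite solution.

FAIL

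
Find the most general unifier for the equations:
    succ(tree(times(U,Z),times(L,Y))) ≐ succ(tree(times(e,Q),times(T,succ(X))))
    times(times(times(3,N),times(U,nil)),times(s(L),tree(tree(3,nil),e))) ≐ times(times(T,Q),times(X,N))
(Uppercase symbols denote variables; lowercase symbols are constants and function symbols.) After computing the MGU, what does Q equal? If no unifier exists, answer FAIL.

Decompose succ/1: tree(times(U,Z),times(L,Y)) ≐ tree(times(e,Q),times(T,succ(X))).
Decompose tree/2: times(U,Z) ≐ times(e,Q),  times(L,Y) ≐ times(T,succ(X)).
Decompose times/2: U ≐ e,  Z ≐ Q.
Bind U := e; substituting into the one remaining equation that mentions U gives: times(times(times(3,N),times(e,nil)),times(s(L),tree(tree(3,nil),e))) ≐ times(times(T,Q),times(X,N)).
Bind Z := Q; no other remaining equation mentions Z.
Decompose times/2: L ≐ T,  Y ≐ succ(X).
Bind L := T; substituting into the one remaining equation that mentions L gives: times(times(times(3,N),times(e,nil)),times(s(T),tree(tree(3,nil),e))) ≐ times(times(T,Q),times(X,N)).
Bind Y := succ(X); no other remaining equation mentions Y.
Decompose times/2: times(times(3,N),times(e,nil)) ≐ times(T,Q),  times(s(T),tree(tree(3,nil),e)) ≐ times(X,N).
Decompose times/2: times(3,N) ≐ T,  times(e,nil) ≐ Q.
Bind T := times(3,N); substituting into the one remaining equation that mentions T gives: times(s(times(3,N)),tree(tree(3,nil),e)) ≐ times(X,N). Substituting into the earlier binding gives L := times(3,N).
Bind Q := times(e,nil); no other remaining equation mentions Q. Substituting into the earlier binding gives Z := times(e,nil).
Decompose times/2: s(times(3,N)) ≐ X,  tree(tree(3,nil),e) ≐ N.
Bind X := s(times(3,N)); no other remaining equation mentions X. Substituting into the earlier binding gives Y := succ(s(times(3,N))).
Bind N := tree(tree(3,nil),e). Substituting into the earlier bindings gives L := times(3,tree(tree(3,nil),e)), Y := succ(s(times(3,tree(tree(3,nil),e)))), T := times(3,tree(tree(3,nil),e)), X := s(times(3,tree(tree(3,nil),e))).
MGU = { U ↦ e, Z ↦ times(e,nil), L ↦ times(3,tree(tree(3,nil),e)), Y ↦ succ(s(times(3,tree(tree(3,nil),e)))), T ↦ times(3,tree(tree(3,nil),e)), Q ↦ times(e,nil), X ↦ s(times(3,tree(tree(3,nil),e))), N ↦ tree(tree(3,nil),e) }, so Q ↦ times(e,nil).

times(e,nil)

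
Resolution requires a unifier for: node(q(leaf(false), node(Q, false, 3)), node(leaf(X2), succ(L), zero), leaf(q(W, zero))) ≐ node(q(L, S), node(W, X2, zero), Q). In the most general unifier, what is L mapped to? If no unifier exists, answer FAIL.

Decompose node/3: q(leaf(false), node(Q, false, 3)) ≐ q(L, S),  node(leaf(X2), succ(L), zero) ≐ node(W, X2, zero),  leaf(q(W, zero)) ≐ Q.
Decompose q/2: leaf(false) ≐ L,  node(Q, false, 3) ≐ S.
Bind L := leaf(false); substituting into the one remaining equation that mentions L gives: node(leaf(X2), succ(leaf(false)), zero) ≐ node(W, X2, zero).
Bind S := node(Q, false, 3); no other remaining equation mentions S.
Decompose node/3: leaf(X2) ≐ W,  succ(leaf(false)) ≐ X2,  zero ≐ zero.
Bind W := leaf(X2); substituting into the one remaining equation that mentions W gives: leaf(q(leaf(X2), zero)) ≐ Q.
Bind X2 := succ(leaf(false)); substituting into the one remaining equation that mentions X2 gives: leaf(q(leaf(succ(leaf(false))), zero)) ≐ Q. Substituting into the earlier binding gives W := leaf(succ(leaf(false))).
Delete trivial equation zero ≐ zero.
Bind Q := leaf(q(leaf(succ(leaf(false))), zero)). Substituting into the earlier binding gives S := node(leaf(q(leaf(succ(leaf(false))), zero)), false, 3).
MGU = { L ↦ leaf(false), S ↦ node(leaf(q(leaf(succ(leaf(false))), zero)), false, 3), W ↦ leaf(succ(leaf(false))), X2 ↦ succ(leaf(false)), Q ↦ leaf(q(leaf(succ(leaf(false))), zero)) }, so L ↦ leaf(false).

leaf(false)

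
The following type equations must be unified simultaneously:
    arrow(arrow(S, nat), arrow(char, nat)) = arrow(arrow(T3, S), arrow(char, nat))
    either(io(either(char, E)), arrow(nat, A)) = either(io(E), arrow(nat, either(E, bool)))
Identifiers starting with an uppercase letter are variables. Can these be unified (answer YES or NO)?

NO

Decompose arrow/2: arrow(S, nat) = arrow(T3, S),  arrow(char, nat) = arrow(char, nat).
Decompose arrow/2: S = T3,  nat = S.
Bind S := T3; substituting into the one remaining equation that mentions S gives: nat = T3.
Bind T3 := nat; no other remaining equation mentions T3. Substituting into the earlier binding gives S := nat.
Delete trivial equation arrow(char, nat) = arrow(char, nat).
Decompose either/2: io(either(char, E)) = io(E),  arrow(nat, A) = arrow(nat, either(E, bool)).
Decompose io/1: either(char, E) = E.
Occurs check fails: E occurs in either(char, E); the equation E = either(char, E) has no finite solution.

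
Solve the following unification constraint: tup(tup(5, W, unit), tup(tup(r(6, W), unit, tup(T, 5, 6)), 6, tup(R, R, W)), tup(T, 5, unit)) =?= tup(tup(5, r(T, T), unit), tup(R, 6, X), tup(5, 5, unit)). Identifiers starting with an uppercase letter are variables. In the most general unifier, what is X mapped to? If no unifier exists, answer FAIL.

Decompose tup/3: tup(5, W, unit) =?= tup(5, r(T, T), unit),  tup(tup(r(6, W), unit, tup(T, 5, 6)), 6, tup(R, R, W)) =?= tup(R, 6, X),  tup(T, 5, unit) =?= tup(5, 5, unit).
Decompose tup/3: 5 =?= 5,  W =?= r(T, T),  unit =?= unit.
Delete trivial equation 5 =?= 5.
Bind W := r(T, T); substituting into the one remaining equation that mentions W gives: tup(tup(r(6, r(T, T)), unit, tup(T, 5, 6)), 6, tup(R, R, r(T, T))) =?= tup(R, 6, X).
Delete trivial equation unit =?= unit.
Decompose tup/3: tup(r(6, r(T, T)), unit, tup(T, 5, 6)) =?= R,  6 =?= 6,  tup(R, R, r(T, T)) =?= X.
Bind R := tup(r(6, r(T, T)), unit, tup(T, 5, 6)); substituting into the one remaining equation that mentions R gives: tup(tup(r(6, r(T, T)), unit, tup(T, 5, 6)), tup(r(6, r(T, T)), unit, tup(T, 5, 6)), r(T, T)) =?= X.
Delete trivial equation 6 =?= 6.
Bind X := tup(tup(r(6, r(T, T)), unit, tup(T, 5, 6)), tup(r(6, r(T, T)), unit, tup(T, 5, 6)), r(T, T)); no other remaining equation mentions X.
Decompose tup/3: T =?= 5,  5 =?= 5,  unit =?= unit.
Bind T := 5; no other remaining equation mentions T. Substituting into the earlier bindings gives W := r(5, 5), R := tup(r(6, r(5, 5)), unit, tup(5, 5, 6)), X := tup(tup(r(6, r(5, 5)), unit, tup(5, 5, 6)), tup(r(6, r(5, 5)), unit, tup(5, 5, 6)), r(5, 5)).
Delete trivial equation 5 =?= 5.
Delete trivial equation unit =?= unit.
MGU = { W ↦ r(5, 5), R ↦ tup(r(6, r(5, 5)), unit, tup(5, 5, 6)), X ↦ tup(tup(r(6, r(5, 5)), unit, tup(5, 5, 6)), tup(r(6, r(5, 5)), unit, tup(5, 5, 6)), r(5, 5)), T ↦ 5 }, so X ↦ tup(tup(r(6, r(5, 5)), unit, tup(5, 5, 6)), tup(r(6, r(5, 5)), unit, tup(5, 5, 6)), r(5, 5)).

tup(tup(r(6, r(5, 5)), unit, tup(5, 5, 6)), tup(r(6, r(5, 5)), unit, tup(5, 5, 6)), r(5, 5))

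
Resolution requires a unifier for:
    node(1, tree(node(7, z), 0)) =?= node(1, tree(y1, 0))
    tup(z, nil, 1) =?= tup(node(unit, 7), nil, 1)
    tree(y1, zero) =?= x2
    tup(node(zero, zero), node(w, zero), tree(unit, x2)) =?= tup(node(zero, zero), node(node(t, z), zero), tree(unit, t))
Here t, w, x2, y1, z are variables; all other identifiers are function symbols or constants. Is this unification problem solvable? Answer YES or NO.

YES

Decompose node/2: 1 =?= 1,  tree(node(7, z), 0) =?= tree(y1, 0).
Delete trivial equation 1 =?= 1.
Decompose tree/2: node(7, z) =?= y1,  0 =?= 0.
Bind y1 := node(7, z); substituting into the one remaining equation that mentions y1 gives: tree(node(7, z), zero) =?= x2.
Delete trivial equation 0 =?= 0.
Decompose tup/3: z =?= node(unit, 7),  nil =?= nil,  1 =?= 1.
Bind z := node(unit, 7); substituting into the 2 remaining equations that mention z gives: tree(node(7, node(unit, 7)), zero) =?= x2,  tup(node(zero, zero), node(w, zero), tree(unit, x2)) =?= tup(node(zero, zero), node(node(t, node(unit, 7)), zero), tree(unit, t)). Substituting into the earlier binding gives y1 := node(7, node(unit, 7)).
Delete trivial equation nil =?= nil.
Delete trivial equation 1 =?= 1.
Bind x2 := tree(node(7, node(unit, 7)), zero); substituting into the remaining equation gives: tup(node(zero, zero), node(w, zero), tree(unit, tree(node(7, node(unit, 7)), zero))) =?= tup(node(zero, zero), node(node(t, node(unit, 7)), zero), tree(unit, t)).
Decompose tup/3: node(zero, zero) =?= node(zero, zero),  node(w, zero) =?= node(node(t, node(unit, 7)), zero),  tree(unit, tree(node(7, node(unit, 7)), zero)) =?= tree(unit, t).
Delete trivial equation node(zero, zero) =?= node(zero, zero).
Decompose node/2: w =?= node(t, node(unit, 7)),  zero =?= zero.
Bind w := node(t, node(unit, 7)); no other remaining equation mentions w.
Delete trivial equation zero =?= zero.
Decompose tree/2: unit =?= unit,  tree(node(7, node(unit, 7)), zero) =?= t.
Delete trivial equation unit =?= unit.
Bind t := tree(node(7, node(unit, 7)), zero). Substituting into the earlier binding gives w := node(tree(node(7, node(unit, 7)), zero), node(unit, 7)).
No equations remain and no clash or occurs-check failure arose, so a unifier exists.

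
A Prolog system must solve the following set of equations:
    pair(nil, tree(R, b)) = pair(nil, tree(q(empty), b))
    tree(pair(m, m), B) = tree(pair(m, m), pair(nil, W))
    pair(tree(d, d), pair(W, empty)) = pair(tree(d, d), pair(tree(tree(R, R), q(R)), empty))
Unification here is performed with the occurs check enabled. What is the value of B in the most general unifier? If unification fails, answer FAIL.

pair(nil, tree(tree(q(empty), q(empty)), q(q(empty))))

Decompose pair/2: nil = nil,  tree(R, b) = tree(q(empty), b).
Delete trivial equation nil = nil.
Decompose tree/2: R = q(empty),  b = b.
Bind R := q(empty); substituting into the one remaining equation that mentions R gives: pair(tree(d, d), pair(W, empty)) = pair(tree(d, d), pair(tree(tree(q(empty), q(empty)), q(q(empty))), empty)).
Delete trivial equation b = b.
Decompose tree/2: pair(m, m) = pair(m, m),  B = pair(nil, W).
Delete trivial equation pair(m, m) = pair(m, m).
Bind B := pair(nil, W); no other remaining equation mentions B.
Decompose pair/2: tree(d, d) = tree(d, d),  pair(W, empty) = pair(tree(tree(q(empty), q(empty)), q(q(empty))), empty).
Delete trivial equation tree(d, d) = tree(d, d).
Decompose pair/2: W = tree(tree(q(empty), q(empty)), q(q(empty))),  empty = empty.
Bind W := tree(tree(q(empty), q(empty)), q(q(empty))); no other remaining equation mentions W. Substituting into the earlier binding gives B := pair(nil, tree(tree(q(empty), q(empty)), q(q(empty)))).
Delete trivial equation empty = empty.
MGU = { R = q(empty), B = pair(nil, tree(tree(q(empty), q(empty)), q(q(empty)))), W = tree(tree(q(empty), q(empty)), q(q(empty))) }, so B = pair(nil, tree(tree(q(empty), q(empty)), q(q(empty)))).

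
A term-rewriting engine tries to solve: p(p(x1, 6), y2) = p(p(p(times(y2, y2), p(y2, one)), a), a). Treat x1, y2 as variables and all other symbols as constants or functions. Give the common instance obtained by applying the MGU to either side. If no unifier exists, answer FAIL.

FAIL

Decompose p/2: p(x1, 6) = p(p(times(y2, y2), p(y2, one)), a),  y2 = a.
Decompose p/2: x1 = p(times(y2, y2), p(y2, one)),  6 = a.
Bind x1 := p(times(y2, y2), p(y2, one)); no other remaining equation mentions x1.
Clash: constants 6 and a differ; no unifier exists.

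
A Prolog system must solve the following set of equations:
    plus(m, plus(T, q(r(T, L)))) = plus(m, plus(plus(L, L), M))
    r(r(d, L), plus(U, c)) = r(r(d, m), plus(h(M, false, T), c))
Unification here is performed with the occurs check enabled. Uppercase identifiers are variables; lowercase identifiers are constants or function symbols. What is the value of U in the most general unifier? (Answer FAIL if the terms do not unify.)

h(q(r(plus(m, m), m)), false, plus(m, m))

Decompose plus/2: m = m,  plus(T, q(r(T, L))) = plus(plus(L, L), M).
Delete trivial equation m = m.
Decompose plus/2: T = plus(L, L),  q(r(T, L)) = M.
Bind T := plus(L, L); substituting into the remaining equations gives: q(r(plus(L, L), L)) = M,  r(r(d, L), plus(U, c)) = r(r(d, m), plus(h(M, false, plus(L, L)), c)).
Bind M := q(r(plus(L, L), L)); substituting into the remaining equation gives: r(r(d, L), plus(U, c)) = r(r(d, m), plus(h(q(r(plus(L, L), L)), false, plus(L, L)), c)).
Decompose r/2: r(d, L) = r(d, m),  plus(U, c) = plus(h(q(r(plus(L, L), L)), false, plus(L, L)), c).
Decompose r/2: d = d,  L = m.
Delete trivial equation d = d.
Bind L := m; substituting into the remaining equation gives: plus(U, c) = plus(h(q(r(plus(m, m), m)), false, plus(m, m)), c). Substituting into the earlier bindings gives T := plus(m, m), M := q(r(plus(m, m), m)).
Decompose plus/2: U = h(q(r(plus(m, m), m)), false, plus(m, m)),  c = c.
Bind U := h(q(r(plus(m, m), m)), false, plus(m, m)); no other remaining equation mentions U.
Delete trivial equation c = c.
MGU = { T ↦ plus(m, m), M ↦ q(r(plus(m, m), m)), L ↦ m, U ↦ h(q(r(plus(m, m), m)), false, plus(m, m)) }, so U ↦ h(q(r(plus(m, m), m)), false, plus(m, m)).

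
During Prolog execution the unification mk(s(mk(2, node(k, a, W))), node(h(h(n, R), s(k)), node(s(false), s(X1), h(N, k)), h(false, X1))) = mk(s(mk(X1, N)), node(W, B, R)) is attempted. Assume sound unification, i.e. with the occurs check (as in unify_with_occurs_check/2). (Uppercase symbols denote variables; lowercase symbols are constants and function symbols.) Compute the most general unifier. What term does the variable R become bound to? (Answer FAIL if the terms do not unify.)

h(false, 2)

Decompose mk/2: s(mk(2, node(k, a, W))) = s(mk(X1, N)),  node(h(h(n, R), s(k)), node(s(false), s(X1), h(N, k)), h(false, X1)) = node(W, B, R).
Decompose s/1: mk(2, node(k, a, W)) = mk(X1, N).
Decompose mk/2: 2 = X1,  node(k, a, W) = N.
Bind X1 := 2; substituting into the one remaining equation that mentions X1 gives: node(h(h(n, R), s(k)), node(s(false), s(2), h(N, k)), h(false, 2)) = node(W, B, R).
Bind N := node(k, a, W); substituting into the remaining equation gives: node(h(h(n, R), s(k)), node(s(false), s(2), h(node(k, a, W), k)), h(false, 2)) = node(W, B, R).
Decompose node/3: h(h(n, R), s(k)) = W,  node(s(false), s(2), h(node(k, a, W), k)) = B,  h(false, 2) = R.
Bind W := h(h(n, R), s(k)); substituting into the one remaining equation that mentions W gives: node(s(false), s(2), h(node(k, a, h(h(n, R), s(k))), k)) = B. Substituting into the earlier binding gives N := node(k, a, h(h(n, R), s(k))).
Bind B := node(s(false), s(2), h(node(k, a, h(h(n, R), s(k))), k)); no other remaining equation mentions B.
Bind R := h(false, 2). Substituting into the earlier bindings gives N := node(k, a, h(h(n, h(false, 2)), s(k))), W := h(h(n, h(false, 2)), s(k)), B := node(s(false), s(2), h(node(k, a, h(h(n, h(false, 2)), s(k))), k)).
MGU = { X1 = 2, N = node(k, a, h(h(n, h(false, 2)), s(k))), W = h(h(n, h(false, 2)), s(k)), B = node(s(false), s(2), h(node(k, a, h(h(n, h(false, 2)), s(k))), k)), R = h(false, 2) }, so R = h(false, 2).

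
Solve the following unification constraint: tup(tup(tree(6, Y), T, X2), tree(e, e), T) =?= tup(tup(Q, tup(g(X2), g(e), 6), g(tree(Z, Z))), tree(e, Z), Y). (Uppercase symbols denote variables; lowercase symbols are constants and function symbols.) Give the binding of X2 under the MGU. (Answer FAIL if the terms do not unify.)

g(tree(e, e))

Decompose tup/3: tup(tree(6, Y), T, X2) =?= tup(Q, tup(g(X2), g(e), 6), g(tree(Z, Z))),  tree(e, e) =?= tree(e, Z),  T =?= Y.
Decompose tup/3: tree(6, Y) =?= Q,  T =?= tup(g(X2), g(e), 6),  X2 =?= g(tree(Z, Z)).
Bind Q := tree(6, Y); no other remaining equation mentions Q.
Bind T := tup(g(X2), g(e), 6); substituting into the one remaining equation that mentions T gives: tup(g(X2), g(e), 6) =?= Y.
Bind X2 := g(tree(Z, Z)); substituting into the one remaining equation that mentions X2 gives: tup(g(g(tree(Z, Z))), g(e), 6) =?= Y. Substituting into the earlier binding gives T := tup(g(g(tree(Z, Z))), g(e), 6).
Decompose tree/2: e =?= e,  e =?= Z.
Delete trivial equation e =?= e.
Bind Z := e; substituting into the remaining equation gives: tup(g(g(tree(e, e))), g(e), 6) =?= Y. Substituting into the earlier bindings gives T := tup(g(g(tree(e, e))), g(e), 6), X2 := g(tree(e, e)).
Bind Y := tup(g(g(tree(e, e))), g(e), 6). Substituting into the earlier binding gives Q := tree(6, tup(g(g(tree(e, e))), g(e), 6)).
MGU = { Q ↦ tree(6, tup(g(g(tree(e, e))), g(e), 6)), T ↦ tup(g(g(tree(e, e))), g(e), 6), X2 ↦ g(tree(e, e)), Z ↦ e, Y ↦ tup(g(g(tree(e, e))), g(e), 6) }, so X2 ↦ g(tree(e, e)).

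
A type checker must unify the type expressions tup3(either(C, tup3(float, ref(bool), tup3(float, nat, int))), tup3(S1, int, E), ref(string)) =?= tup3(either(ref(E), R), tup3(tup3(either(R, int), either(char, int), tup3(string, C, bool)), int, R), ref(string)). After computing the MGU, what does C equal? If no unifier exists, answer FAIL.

ref(tup3(float, ref(bool), tup3(float, nat, int)))

Decompose tup3/3: either(C, tup3(float, ref(bool), tup3(float, nat, int))) =?= either(ref(E), R),  tup3(S1, int, E) =?= tup3(tup3(either(R, int), either(char, int), tup3(string, C, bool)), int, R),  ref(string) =?= ref(string).
Decompose either/2: C =?= ref(E),  tup3(float, ref(bool), tup3(float, nat, int)) =?= R.
Bind C := ref(E); substituting into the one remaining equation that mentions C gives: tup3(S1, int, E) =?= tup3(tup3(either(R, int), either(char, int), tup3(string, ref(E), bool)), int, R).
Bind R := tup3(float, ref(bool), tup3(float, nat, int)); substituting into the one remaining equation that mentions R gives: tup3(S1, int, E) =?= tup3(tup3(either(tup3(float, ref(bool), tup3(float, nat, int)), int), either(char, int), tup3(string, ref(E), bool)), int, tup3(float, ref(bool), tup3(float, nat, int))).
Decompose tup3/3: S1 =?= tup3(either(tup3(float, ref(bool), tup3(float, nat, int)), int), either(char, int), tup3(string, ref(E), bool)),  int =?= int,  E =?= tup3(float, ref(bool), tup3(float, nat, int)).
Bind S1 := tup3(either(tup3(float, ref(bool), tup3(float, nat, int)), int), either(char, int), tup3(string, ref(E), bool)); no other remaining equation mentions S1.
Delete trivial equation int =?= int.
Bind E := tup3(float, ref(bool), tup3(float, nat, int)); no other remaining equation mentions E. Substituting into the earlier bindings gives C := ref(tup3(float, ref(bool), tup3(float, nat, int))), S1 := tup3(either(tup3(float, ref(bool), tup3(float, nat, int)), int), either(char, int), tup3(string, ref(tup3(float, ref(bool), tup3(float, nat, int))), bool)).
Delete trivial equation ref(string) =?= ref(string).
MGU = { C ↦ ref(tup3(float, ref(bool), tup3(float, nat, int))), R ↦ tup3(float, ref(bool), tup3(float, nat, int)), S1 ↦ tup3(either(tup3(float, ref(bool), tup3(float, nat, int)), int), either(char, int), tup3(string, ref(tup3(float, ref(bool), tup3(float, nat, int))), bool)), E ↦ tup3(float, ref(bool), tup3(float, nat, int)) }, so C ↦ ref(tup3(float, ref(bool), tup3(float, nat, int))).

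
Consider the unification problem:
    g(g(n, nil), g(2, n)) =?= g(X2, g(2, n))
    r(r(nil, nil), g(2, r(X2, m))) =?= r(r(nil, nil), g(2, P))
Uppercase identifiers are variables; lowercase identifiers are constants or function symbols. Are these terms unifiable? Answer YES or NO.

YES

Decompose g/2: g(n, nil) =?= X2,  g(2, n) =?= g(2, n).
Bind X2 := g(n, nil); substituting into the one remaining equation that mentions X2 gives: r(r(nil, nil), g(2, r(g(n, nil), m))) =?= r(r(nil, nil), g(2, P)).
Delete trivial equation g(2, n) =?= g(2, n).
Decompose r/2: r(nil, nil) =?= r(nil, nil),  g(2, r(g(n, nil), m)) =?= g(2, P).
Delete trivial equation r(nil, nil) =?= r(nil, nil).
Decompose g/2: 2 =?= 2,  r(g(n, nil), m) =?= P.
Delete trivial equation 2 =?= 2.
Bind P := r(g(n, nil), m).
No equations remain and no clash or occurs-check failure arose, so a unifier exists.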